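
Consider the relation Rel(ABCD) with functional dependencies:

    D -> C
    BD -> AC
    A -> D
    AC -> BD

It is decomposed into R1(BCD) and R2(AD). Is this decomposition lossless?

No

Common attributes: R1 ∩ R2 = {D}.
Closure of {D}: D → C applies, adding C. So (D)⁺ = {CD}.
The closure contains neither all of R1 = {BCD} nor all of R2 = {AD}, so the common attributes are not a superkey of either fragment. The join is lossy.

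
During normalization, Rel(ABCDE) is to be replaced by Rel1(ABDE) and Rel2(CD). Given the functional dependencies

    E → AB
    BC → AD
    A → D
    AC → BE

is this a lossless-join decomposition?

Common attributes: Rel1 ∩ Rel2 = {D}.
No dependency enlarges {D}, so (D)⁺ = {D}.
The closure contains neither all of Rel1 = {ABDE} nor all of Rel2 = {CD}, so the common attributes are not a superkey of either fragment. The join is lossy.

No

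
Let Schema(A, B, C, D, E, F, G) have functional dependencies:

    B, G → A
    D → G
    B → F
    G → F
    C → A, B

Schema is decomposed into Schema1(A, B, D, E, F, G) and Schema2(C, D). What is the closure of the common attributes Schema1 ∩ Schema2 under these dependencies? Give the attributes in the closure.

D, F, G

Schema1 ∩ Schema2 = {D}.
D → G applies, adding G
G → F applies, adding F
Closure: {D, F, G}.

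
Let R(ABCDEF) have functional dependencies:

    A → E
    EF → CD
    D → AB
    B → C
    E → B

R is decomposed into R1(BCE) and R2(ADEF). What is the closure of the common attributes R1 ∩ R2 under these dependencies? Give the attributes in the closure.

BCE

R1 ∩ R2 = {E}.
E → B applies, adding B
B → C applies, adding C
Closure: {BCE}.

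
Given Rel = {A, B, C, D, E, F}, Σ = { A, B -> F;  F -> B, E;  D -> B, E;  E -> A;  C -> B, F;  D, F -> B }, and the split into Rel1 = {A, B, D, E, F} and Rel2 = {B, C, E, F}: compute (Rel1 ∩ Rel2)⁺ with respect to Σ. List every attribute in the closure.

A, B, E, F

Rel1 ∩ Rel2 = {B, E, F}.
E → A applies, adding A
Closure: {A, B, E, F}.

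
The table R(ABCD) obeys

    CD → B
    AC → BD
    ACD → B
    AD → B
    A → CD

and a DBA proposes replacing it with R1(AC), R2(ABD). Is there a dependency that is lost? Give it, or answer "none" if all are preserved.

Check CD → B: no single fragment contains all of {BCD}, and the restricted closure of {CD} across the fragments never reaches {B}.
AC → BD is preserved.
ACD → B is preserved.
AD → B is preserved.
A → CD is preserved.

CD → B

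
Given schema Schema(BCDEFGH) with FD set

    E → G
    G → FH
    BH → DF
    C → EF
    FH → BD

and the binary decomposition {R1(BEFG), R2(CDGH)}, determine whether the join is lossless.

No

Common attributes: R1 ∩ R2 = {G}.
Closure of {G}: G → FH applies, adding FH; FH → BD applies, adding BD. So (G)⁺ = {BDFGH}.
The closure contains neither all of R1 = {BEFG} nor all of R2 = {CDGH}, so the common attributes are not a superkey of either fragment. The join is lossy.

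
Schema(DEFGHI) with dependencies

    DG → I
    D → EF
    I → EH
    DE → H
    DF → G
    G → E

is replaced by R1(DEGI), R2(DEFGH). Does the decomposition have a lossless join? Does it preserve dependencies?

lossless but not dependency-preserving

Lossless test: (DEG)⁺ = {DEFGHI}, which contains all of one fragment — lossless.
Dependency preservation: the restricted closure of {I} across the fragments never reaches {EH}, so I → EH cannot be enforced without a join — not preserved.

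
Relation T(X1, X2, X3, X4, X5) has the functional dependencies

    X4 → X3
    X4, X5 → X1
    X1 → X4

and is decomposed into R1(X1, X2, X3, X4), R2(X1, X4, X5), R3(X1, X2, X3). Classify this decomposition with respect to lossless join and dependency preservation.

lossy but dependency-preserving

Lossless test (chase): Rows 1 and 2 agree on X4; apply X4→X3 and equate their X3 entries. Rows 1 and 3 agree on X1; apply X1→X4 and equate their X4 entries. No row becomes fully distinguished — the join is lossy.
Dependency preservation: every FD's attributes lie within a single fragment, so each can be enforced locally — preserved.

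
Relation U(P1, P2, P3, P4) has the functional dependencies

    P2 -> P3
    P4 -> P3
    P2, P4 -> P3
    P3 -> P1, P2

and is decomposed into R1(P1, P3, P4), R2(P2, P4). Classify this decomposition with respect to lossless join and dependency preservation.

lossless but not dependency-preserving

Lossless test: (P4)⁺ = {P1, P2, P3, P4}, which contains all of one fragment — lossless.
Dependency preservation: the restricted closure of {P2} across the fragments never reaches {P3}, so P2 → P3 cannot be enforced without a join — not preserved.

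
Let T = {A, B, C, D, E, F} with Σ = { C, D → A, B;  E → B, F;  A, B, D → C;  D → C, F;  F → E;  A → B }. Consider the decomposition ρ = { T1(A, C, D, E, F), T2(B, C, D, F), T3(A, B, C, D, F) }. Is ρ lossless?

Yes

Chase test. Columns are A, B, C, D, E, F; row i has aⱼ where attribute j ∈ Ti, else bᵢⱼ.
Initial tableau (one row per fragment):
  row 1: a1 b12 a3 a4 a5 a6
  row 2: b21 a2 a3 a4 b25 a6
  row 3: a1 a2 a3 a4 b35 a6
Rows 1 and 2 agree on C, D; apply C, D→A, B and equate their A, B entries.
Rows 1 and 2 agree on F; apply F→E and equate their E entries.
Rows 1 and 3 agree on F; apply F→E and equate their E entries.
Row 1 is now all distinguished symbols — the join is lossless.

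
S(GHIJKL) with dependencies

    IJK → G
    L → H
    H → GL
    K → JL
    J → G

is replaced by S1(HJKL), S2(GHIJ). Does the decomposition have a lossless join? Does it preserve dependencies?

Lossless test: (HJ)⁺ = {GHJL}, which is a superkey of neither fragment — lossy.
Dependency preservation: IJK → G; H → GL are not contained in any single fragment, but the restricted closure of each left-hand side across the fragments still reaches the right-hand side; the remaining FDs each lie inside some fragment. All dependencies are preserved.

lossy but dependency-preserving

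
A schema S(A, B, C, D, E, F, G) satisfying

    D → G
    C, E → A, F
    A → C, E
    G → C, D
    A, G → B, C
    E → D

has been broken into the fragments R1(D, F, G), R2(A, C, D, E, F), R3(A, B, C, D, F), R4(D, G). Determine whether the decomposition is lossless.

Yes

Chase test. Columns are A, B, C, D, E, F, G; row i has aⱼ where attribute j ∈ Ri, else bᵢⱼ.
Initial tableau (one row per fragment):
  row 1: b11 b12 b13 a4 b15 a6 a7
  row 2: a1 b22 a3 a4 a5 a6 b27
  row 3: a1 a2 a3 a4 b35 a6 b37
  row 4: b41 b42 b43 a4 b45 b46 a7
Rows 1 and 2 agree on D; apply D→G and equate their G entries.
Rows 1 and 3 agree on D; apply D→G and equate their G entries.
Rows 2 and 3 agree on A; apply A→C, E and equate their C, E entries.
Rows 1 and 2 agree on G; apply G→C, D and equate their C, D entries.
Rows 1 and 4 agree on G; apply G→C, D and equate their C, D entries.
Rows 2 and 3 agree on A, G; apply A, G→B, C and equate their B, C entries.
Row 2 is now all distinguished symbols — the join is lossless.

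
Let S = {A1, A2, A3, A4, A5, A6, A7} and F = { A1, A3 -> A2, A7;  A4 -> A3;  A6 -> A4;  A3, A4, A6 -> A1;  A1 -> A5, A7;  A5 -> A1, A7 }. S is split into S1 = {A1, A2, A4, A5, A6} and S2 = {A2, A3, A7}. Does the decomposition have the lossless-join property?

No

Common attributes: S1 ∩ S2 = {A2}.
No dependency enlarges {A2}, so (A2)⁺ = {A2}.
The closure contains neither all of S1 = {A1, A2, A4, A5, A6} nor all of S2 = {A2, A3, A7}, so the common attributes are not a superkey of either fragment. The join is lossy.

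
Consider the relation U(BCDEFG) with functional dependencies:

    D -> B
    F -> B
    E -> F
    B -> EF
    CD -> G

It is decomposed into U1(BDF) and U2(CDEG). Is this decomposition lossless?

Common attributes: U1 ∩ U2 = {D}.
Closure of {D}: D → B applies, adding B; B → EF applies, adding EF. So (D)⁺ = {BDEF}.
This closure contains every attribute of U1, so U1 ∩ U2 → U1. The join is lossless.

Yes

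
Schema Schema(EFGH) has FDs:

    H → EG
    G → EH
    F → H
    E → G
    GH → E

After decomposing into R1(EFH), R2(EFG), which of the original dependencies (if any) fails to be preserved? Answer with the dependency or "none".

H → EG: restricted closure across fragments reaches EG.
G → EH: restricted closure across fragments reaches EH.
F → H lies within R1.
E → G lies within R2.
GH → E: restricted closure across fragments reaches E.
Every dependency is enforceable on the fragments, so the decomposition is dependency-preserving.

none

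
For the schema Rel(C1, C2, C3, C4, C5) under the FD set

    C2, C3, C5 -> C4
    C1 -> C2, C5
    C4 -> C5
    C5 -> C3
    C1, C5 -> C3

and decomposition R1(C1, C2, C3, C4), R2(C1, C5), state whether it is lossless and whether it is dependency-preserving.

Lossless test: (C1)⁺ = {C1, C2, C3, C4, C5}, which contains all of one fragment — lossless.
Dependency preservation: the restricted closure of {C2, C3, C5} across the fragments never reaches {C4}, so C2, C3, C5 → C4 cannot be enforced without a join — not preserved.

lossless but not dependency-preserving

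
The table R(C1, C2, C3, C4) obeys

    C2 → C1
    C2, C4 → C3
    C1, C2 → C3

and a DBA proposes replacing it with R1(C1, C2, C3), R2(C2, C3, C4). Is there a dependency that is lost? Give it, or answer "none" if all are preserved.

none

C2 → C1 lies within R1.
C2, C4 → C3 lies within R2.
C1, C2 → C3 lies within R1.
Every dependency is enforceable on the fragments, so the decomposition is dependency-preserving.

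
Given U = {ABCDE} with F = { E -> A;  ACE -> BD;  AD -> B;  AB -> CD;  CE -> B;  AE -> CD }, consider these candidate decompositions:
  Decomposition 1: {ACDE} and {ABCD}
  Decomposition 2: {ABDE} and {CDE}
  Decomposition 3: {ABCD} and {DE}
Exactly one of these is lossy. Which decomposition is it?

Decomposition 3

Decomposition 1: common = {ACD}, closure = {ABCD} → lossless.
Decomposition 2: common = {DE}, closure = {ABCDE} → lossless.
Decomposition 3: common = {D}, closure = {D} → lossy.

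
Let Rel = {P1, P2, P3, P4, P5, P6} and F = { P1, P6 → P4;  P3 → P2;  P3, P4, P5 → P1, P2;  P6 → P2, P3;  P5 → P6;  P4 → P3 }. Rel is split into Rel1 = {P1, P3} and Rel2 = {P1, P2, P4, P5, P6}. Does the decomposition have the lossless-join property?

No

Common attributes: Rel1 ∩ Rel2 = {P1}.
No dependency enlarges {P1}, so (P1)⁺ = {P1}.
The closure contains neither all of Rel1 = {P1, P3} nor all of Rel2 = {P1, P2, P4, P5, P6}, so the common attributes are not a superkey of either fragment. The join is lossy.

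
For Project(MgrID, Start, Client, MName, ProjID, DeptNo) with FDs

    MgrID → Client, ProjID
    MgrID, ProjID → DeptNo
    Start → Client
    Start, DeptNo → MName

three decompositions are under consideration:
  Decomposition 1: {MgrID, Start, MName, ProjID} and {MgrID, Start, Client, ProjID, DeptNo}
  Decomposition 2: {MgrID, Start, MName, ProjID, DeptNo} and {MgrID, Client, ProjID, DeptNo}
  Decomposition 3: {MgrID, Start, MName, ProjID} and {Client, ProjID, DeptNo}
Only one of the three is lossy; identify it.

Decomposition 1: common = {MgrID, Start, ProjID}, closure = {MgrID, Start, Client, MName, ProjID, DeptNo} → lossless.
Decomposition 2: common = {MgrID, ProjID, DeptNo}, closure = {MgrID, Client, ProjID, DeptNo} → lossless.
Decomposition 3: common = {ProjID}, closure = {ProjID} → lossy.

Decomposition 3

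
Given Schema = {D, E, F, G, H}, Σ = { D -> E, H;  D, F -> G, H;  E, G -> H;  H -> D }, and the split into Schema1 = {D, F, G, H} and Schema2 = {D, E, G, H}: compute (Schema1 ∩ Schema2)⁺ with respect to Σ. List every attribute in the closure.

D, E, G, H

Schema1 ∩ Schema2 = {D, G, H}.
D → E, H applies, adding E
Closure: {D, E, G, H}.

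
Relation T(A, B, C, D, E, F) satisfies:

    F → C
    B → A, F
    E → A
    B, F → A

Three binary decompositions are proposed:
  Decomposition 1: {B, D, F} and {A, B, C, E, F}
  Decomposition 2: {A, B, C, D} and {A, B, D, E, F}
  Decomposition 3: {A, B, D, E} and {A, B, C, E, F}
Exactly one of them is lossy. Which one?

Decomposition 1: common = {B, F}, closure = {A, B, C, F} → lossy.
Decomposition 2: common = {A, B, D}, closure = {A, B, C, D, F} → lossless.
Decomposition 3: common = {A, B, E}, closure = {A, B, C, E, F} → lossless.

Decomposition 1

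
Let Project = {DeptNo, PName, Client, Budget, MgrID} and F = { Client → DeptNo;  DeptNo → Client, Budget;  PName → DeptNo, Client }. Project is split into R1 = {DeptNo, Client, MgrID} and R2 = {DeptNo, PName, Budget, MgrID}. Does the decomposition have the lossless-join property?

Yes

Common attributes: R1 ∩ R2 = {DeptNo, MgrID}.
Closure of {DeptNo, MgrID}: DeptNo → Client, Budget applies, adding Client, Budget. So (DeptNo, MgrID)⁺ = {DeptNo, Client, Budget, MgrID}.
This closure contains every attribute of R1, so R1 ∩ R2 → R1. The join is lossless.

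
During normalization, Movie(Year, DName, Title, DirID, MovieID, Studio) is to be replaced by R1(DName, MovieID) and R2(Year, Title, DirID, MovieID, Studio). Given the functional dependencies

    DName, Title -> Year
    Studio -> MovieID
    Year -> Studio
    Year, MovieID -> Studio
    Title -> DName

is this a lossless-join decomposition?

No

Common attributes: R1 ∩ R2 = {MovieID}.
No dependency enlarges {MovieID}, so (MovieID)⁺ = {MovieID}.
The closure contains neither all of R1 = {DName, MovieID} nor all of R2 = {Year, Title, DirID, MovieID, Studio}, so the common attributes are not a superkey of either fragment. The join is lossy.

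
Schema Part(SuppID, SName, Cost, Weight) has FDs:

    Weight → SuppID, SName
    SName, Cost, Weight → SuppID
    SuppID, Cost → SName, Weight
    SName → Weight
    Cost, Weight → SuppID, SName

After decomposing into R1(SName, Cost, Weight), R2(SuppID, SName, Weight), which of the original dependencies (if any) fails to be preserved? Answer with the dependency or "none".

SuppID, Cost → SName, Weight

Check SuppID, Cost → SName, Weight: no single fragment contains all of {SuppID, SName, Cost, Weight}, and the restricted closure of {SuppID, Cost} across the fragments never reaches {SName, Weight}.
Weight → SuppID, SName is preserved.
SName, Cost, Weight → SuppID is preserved.
SName → Weight is preserved.
Cost, Weight → SuppID, SName is preserved.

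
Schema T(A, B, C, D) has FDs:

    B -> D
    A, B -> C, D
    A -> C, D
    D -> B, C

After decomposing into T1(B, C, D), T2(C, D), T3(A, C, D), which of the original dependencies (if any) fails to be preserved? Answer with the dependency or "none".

B → D lies within T1.
A, B → C, D: restricted closure across fragments reaches C, D.
A → C, D lies within T3.
D → B, C lies within T1.
Every dependency is enforceable on the fragments, so the decomposition is dependency-preserving.

none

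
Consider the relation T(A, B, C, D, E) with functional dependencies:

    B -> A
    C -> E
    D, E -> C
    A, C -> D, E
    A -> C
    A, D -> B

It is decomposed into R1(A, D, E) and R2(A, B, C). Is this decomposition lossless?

Common attributes: R1 ∩ R2 = {A}.
Closure of {A}: A → C applies, adding C; C → E applies, adding E; A, C → D, E applies, adding D; A, D → B applies, adding B. So (A)⁺ = {A, B, C, D, E}.
This closure contains every attribute of R1, so R1 ∩ R2 → R1. The join is lossless.

Yes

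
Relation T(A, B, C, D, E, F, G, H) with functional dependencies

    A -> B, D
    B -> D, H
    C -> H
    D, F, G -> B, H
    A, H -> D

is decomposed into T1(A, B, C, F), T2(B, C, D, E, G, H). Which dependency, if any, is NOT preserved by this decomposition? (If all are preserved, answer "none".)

D, F, G -> B, H

Check D, F, G → B, H: no single fragment contains all of {B, D, F, G, H}, and the restricted closure of {D, F, G} across the fragments never reaches {B, H}.
A → B, D is preserved.
B → D, H is preserved.
C → H is preserved.
A, H → D is preserved.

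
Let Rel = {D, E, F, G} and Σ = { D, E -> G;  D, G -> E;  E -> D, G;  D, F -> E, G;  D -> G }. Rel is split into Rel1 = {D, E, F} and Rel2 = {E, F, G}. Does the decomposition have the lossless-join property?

Common attributes: Rel1 ∩ Rel2 = {E, F}.
Closure of {E, F}: E → D, G applies, adding D, G. So (E, F)⁺ = {D, E, F, G}.
This closure contains every attribute of Rel1, so Rel1 ∩ Rel2 → Rel1. The join is lossless.

Yes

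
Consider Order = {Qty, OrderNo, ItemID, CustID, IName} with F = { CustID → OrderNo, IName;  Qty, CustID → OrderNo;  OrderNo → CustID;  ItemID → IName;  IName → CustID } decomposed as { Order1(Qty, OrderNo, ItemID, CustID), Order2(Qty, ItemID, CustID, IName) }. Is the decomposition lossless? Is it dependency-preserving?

lossless and dependency-preserving

Lossless test: (Qty, ItemID, CustID)⁺ = {Qty, OrderNo, ItemID, CustID, IName}, which contains all of one fragment — lossless.
Dependency preservation: CustID → OrderNo, IName is not contained in any single fragment, but the restricted closure of its left-hand side across the fragments still reaches the right-hand side; the remaining FDs each lie inside some fragment. All dependencies are preserved.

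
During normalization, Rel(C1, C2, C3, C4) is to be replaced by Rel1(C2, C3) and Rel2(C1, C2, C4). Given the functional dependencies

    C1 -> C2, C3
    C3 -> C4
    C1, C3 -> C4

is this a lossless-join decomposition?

Common attributes: Rel1 ∩ Rel2 = {C2}.
No dependency enlarges {C2}, so (C2)⁺ = {C2}.
The closure contains neither all of Rel1 = {C2, C3} nor all of Rel2 = {C1, C2, C4}, so the common attributes are not a superkey of either fragment. The join is lossy.

No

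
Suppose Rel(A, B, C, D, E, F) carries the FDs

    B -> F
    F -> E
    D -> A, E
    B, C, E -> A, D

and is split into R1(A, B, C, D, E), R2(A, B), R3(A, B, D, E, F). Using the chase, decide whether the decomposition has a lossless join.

Yes

Chase test. Columns are A, B, C, D, E, F; row i has aⱼ where attribute j ∈ Ri, else bᵢⱼ.
Initial tableau (one row per fragment):
  row 1: a1 a2 a3 a4 a5 b16
  row 2: a1 a2 b23 b24 b25 b26
  row 3: a1 a2 b33 a4 a5 a6
Rows 1 and 2 agree on B; apply B→F and equate their F entries.
Rows 1 and 3 agree on B; apply B→F and equate their F entries.
Rows 1 and 2 agree on F; apply F→E and equate their E entries.
Row 1 is now all distinguished symbols — the join is lossless.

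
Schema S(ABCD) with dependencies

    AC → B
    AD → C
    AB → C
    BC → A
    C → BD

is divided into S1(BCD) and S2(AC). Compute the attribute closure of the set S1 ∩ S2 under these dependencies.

S1 ∩ S2 = {C}.
C → BD applies, adding BD
BC → A applies, adding A
Closure: {ABCD}.

ABCD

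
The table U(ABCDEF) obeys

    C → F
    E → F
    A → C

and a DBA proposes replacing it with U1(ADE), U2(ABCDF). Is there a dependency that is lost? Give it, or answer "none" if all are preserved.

E → F

Check E → F: no single fragment contains all of {EF}, and the restricted closure of {E} across the fragments never reaches {F}.
C → F is preserved.
A → C is preserved.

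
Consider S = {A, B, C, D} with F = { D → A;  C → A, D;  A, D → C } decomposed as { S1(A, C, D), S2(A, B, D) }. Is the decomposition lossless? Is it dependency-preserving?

Lossless test: (A, D)⁺ = {A, C, D}, which contains all of one fragment — lossless.
Dependency preservation: every FD's attributes lie within a single fragment, so each can be enforced locally — preserved.

lossless and dependency-preserving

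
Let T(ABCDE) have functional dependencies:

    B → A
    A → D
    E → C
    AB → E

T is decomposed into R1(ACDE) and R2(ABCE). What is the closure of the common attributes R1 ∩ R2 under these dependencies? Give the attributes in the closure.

R1 ∩ R2 = {ACE}.
A → D applies, adding D
Closure: {ACDE}.

ACDE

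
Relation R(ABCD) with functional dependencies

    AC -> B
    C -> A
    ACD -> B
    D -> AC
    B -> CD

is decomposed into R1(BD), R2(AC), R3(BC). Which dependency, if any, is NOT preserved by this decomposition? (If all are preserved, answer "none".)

none

AC → B: restricted closure across fragments reaches B.
C → A lies within R2.
ACD → B: restricted closure across fragments reaches B.
D → AC: restricted closure across fragments reaches AC.
B → CD: restricted closure across fragments reaches CD.
Every dependency is enforceable on the fragments, so the decomposition is dependency-preserving.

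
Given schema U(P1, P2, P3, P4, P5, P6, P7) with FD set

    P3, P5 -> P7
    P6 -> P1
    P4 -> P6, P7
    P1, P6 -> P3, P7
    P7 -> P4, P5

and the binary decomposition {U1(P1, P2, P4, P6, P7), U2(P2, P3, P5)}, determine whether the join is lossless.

No

Common attributes: U1 ∩ U2 = {P2}.
No dependency enlarges {P2}, so (P2)⁺ = {P2}.
The closure contains neither all of U1 = {P1, P2, P4, P6, P7} nor all of U2 = {P2, P3, P5}, so the common attributes are not a superkey of either fragment. The join is lossy.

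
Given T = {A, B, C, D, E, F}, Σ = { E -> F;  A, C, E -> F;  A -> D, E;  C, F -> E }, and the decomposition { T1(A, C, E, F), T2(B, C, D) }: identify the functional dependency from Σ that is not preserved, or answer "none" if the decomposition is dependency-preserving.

A -> D, E

Check A → D, E: no single fragment contains all of {A, D, E}, and the restricted closure of {A} across the fragments never reaches {D, E}.
E → F is preserved.
A, C, E → F is preserved.
C, F → E is preserved.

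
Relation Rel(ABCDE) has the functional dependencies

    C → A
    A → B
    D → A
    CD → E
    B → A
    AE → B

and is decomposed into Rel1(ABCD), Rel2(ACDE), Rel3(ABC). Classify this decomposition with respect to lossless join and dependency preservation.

lossless and dependency-preserving

Lossless test (chase): Rows 1 and 2 agree on A; apply A→B and equate their B entries. Rows 1 and 2 agree on CD; apply CD→E and equate their E entries. Row 1 is now all distinguished symbols — the join is lossless.
Dependency preservation: AE → B is not contained in any single fragment, but the restricted closure of its left-hand side across the fragments still reaches the right-hand side; the remaining FDs each lie inside some fragment. All dependencies are preserved.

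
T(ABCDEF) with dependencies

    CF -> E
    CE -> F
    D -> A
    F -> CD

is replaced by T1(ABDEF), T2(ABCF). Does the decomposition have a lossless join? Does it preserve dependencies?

lossless but not dependency-preserving

Lossless test: (ABF)⁺ = {ABCDEF}, which contains all of one fragment — lossless.
Dependency preservation: the restricted closure of {CE} across the fragments never reaches {F}, so CE → F cannot be enforced without a join — not preserved.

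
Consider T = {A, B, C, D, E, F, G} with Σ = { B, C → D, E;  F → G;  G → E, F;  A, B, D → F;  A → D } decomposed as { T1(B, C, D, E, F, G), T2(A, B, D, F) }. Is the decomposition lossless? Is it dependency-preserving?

lossy but dependency-preserving

Lossless test: (B, D, F)⁺ = {B, D, E, F, G}, which is a superkey of neither fragment — lossy.
Dependency preservation: every FD's attributes lie within a single fragment, so each can be enforced locally — preserved.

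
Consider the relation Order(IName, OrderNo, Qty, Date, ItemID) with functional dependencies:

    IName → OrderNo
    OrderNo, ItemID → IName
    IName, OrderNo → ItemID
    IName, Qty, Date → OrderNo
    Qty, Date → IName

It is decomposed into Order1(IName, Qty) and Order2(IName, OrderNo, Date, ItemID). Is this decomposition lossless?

No

Common attributes: Order1 ∩ Order2 = {IName}.
Closure of {IName}: IName → OrderNo applies, adding OrderNo; IName, OrderNo → ItemID applies, adding ItemID. So (IName)⁺ = {IName, OrderNo, ItemID}.
The closure contains neither all of Order1 = {IName, Qty} nor all of Order2 = {IName, OrderNo, Date, ItemID}, so the common attributes are not a superkey of either fragment. The join is lossy.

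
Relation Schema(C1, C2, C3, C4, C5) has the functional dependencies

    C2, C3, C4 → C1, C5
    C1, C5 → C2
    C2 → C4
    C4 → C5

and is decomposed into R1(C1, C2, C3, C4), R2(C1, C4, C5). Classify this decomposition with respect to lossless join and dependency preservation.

lossless and dependency-preserving

Lossless test: (C1, C4)⁺ = {C1, C2, C4, C5}, which contains all of one fragment — lossless.
Dependency preservation: C2, C3, C4 → C1, C5; C1, C5 → C2 are not contained in any single fragment, but the restricted closure of each left-hand side across the fragments still reaches the right-hand side; the remaining FDs each lie inside some fragment. All dependencies are preserved.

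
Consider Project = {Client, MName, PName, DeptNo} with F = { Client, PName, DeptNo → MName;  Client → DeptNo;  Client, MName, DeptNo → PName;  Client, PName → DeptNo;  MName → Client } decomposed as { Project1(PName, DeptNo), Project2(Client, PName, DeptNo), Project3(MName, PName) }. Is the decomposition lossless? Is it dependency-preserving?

Lossless test (chase): applying each FD to every pair of rows produces no changes in the tableau, so no row becomes fully distinguished — the join is lossy.
Dependency preservation: the restricted closure of {Client, PName, DeptNo} across the fragments never reaches {MName}, so Client, PName, DeptNo → MName cannot be enforced without a join — not preserved.

lossy and not dependency-preserving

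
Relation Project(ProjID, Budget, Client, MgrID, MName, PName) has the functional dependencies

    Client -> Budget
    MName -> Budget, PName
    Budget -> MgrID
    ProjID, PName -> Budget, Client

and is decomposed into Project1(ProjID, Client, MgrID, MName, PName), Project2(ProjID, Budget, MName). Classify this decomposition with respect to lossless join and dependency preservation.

Lossless test: (ProjID, MName)⁺ = {ProjID, Budget, Client, MgrID, MName, PName}, which contains all of one fragment — lossless.
Dependency preservation: the restricted closure of {Client} across the fragments never reaches {Budget}, so Client → Budget cannot be enforced without a join — not preserved.

lossless but not dependency-preserving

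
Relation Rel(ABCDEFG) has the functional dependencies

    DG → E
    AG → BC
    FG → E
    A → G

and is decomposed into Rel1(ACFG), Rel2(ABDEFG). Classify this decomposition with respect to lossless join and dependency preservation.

lossless and dependency-preserving

Lossless test: (AFG)⁺ = {ABCEFG}, which contains all of one fragment — lossless.
Dependency preservation: AG → BC is not contained in any single fragment, but the restricted closure of its left-hand side across the fragments still reaches the right-hand side; the remaining FDs each lie inside some fragment. All dependencies are preserved.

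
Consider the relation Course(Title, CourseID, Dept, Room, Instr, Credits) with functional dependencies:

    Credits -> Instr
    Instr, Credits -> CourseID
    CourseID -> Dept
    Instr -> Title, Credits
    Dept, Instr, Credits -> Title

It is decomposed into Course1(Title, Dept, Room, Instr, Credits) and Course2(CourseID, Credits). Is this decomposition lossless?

Yes

Common attributes: Course1 ∩ Course2 = {Credits}.
Closure of {Credits}: Credits → Instr applies, adding Instr; Instr, Credits → CourseID applies, adding CourseID; CourseID → Dept applies, adding Dept; Instr → Title, Credits applies, adding Title. So (Credits)⁺ = {Title, CourseID, Dept, Instr, Credits}.
This closure contains every attribute of Course2, so Course1 ∩ Course2 → Course2. The join is lossless.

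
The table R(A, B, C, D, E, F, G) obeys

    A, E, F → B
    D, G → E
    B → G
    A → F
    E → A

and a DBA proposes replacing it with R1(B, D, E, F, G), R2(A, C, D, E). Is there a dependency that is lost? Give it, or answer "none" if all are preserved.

A → F

Check A → F: no single fragment contains all of {A, F}, and the restricted closure of {A} across the fragments never reaches {F}.
A, E, F → B is preserved.
D, G → E is preserved.
B → G is preserved.
E → A is preserved.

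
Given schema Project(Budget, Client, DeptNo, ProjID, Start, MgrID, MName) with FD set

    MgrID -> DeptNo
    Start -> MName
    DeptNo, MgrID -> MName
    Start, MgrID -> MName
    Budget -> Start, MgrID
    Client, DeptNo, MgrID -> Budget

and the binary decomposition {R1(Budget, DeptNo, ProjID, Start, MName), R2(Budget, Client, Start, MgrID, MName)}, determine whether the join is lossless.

No

Common attributes: R1 ∩ R2 = {Budget, Start, MName}.
Closure of {Budget, Start, MName}: Budget → Start, MgrID applies, adding MgrID; MgrID → DeptNo applies, adding DeptNo. So (Budget, Start, MName)⁺ = {Budget, DeptNo, Start, MgrID, MName}.
The closure contains neither all of R1 = {Budget, DeptNo, ProjID, Start, MName} nor all of R2 = {Budget, Client, Start, MgrID, MName}, so the common attributes are not a superkey of either fragment. The join is lossy.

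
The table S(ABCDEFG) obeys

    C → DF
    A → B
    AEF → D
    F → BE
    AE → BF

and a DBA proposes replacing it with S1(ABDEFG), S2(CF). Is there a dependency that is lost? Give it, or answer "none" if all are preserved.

C → DF

Check C → DF: no single fragment contains all of {CDF}, and the restricted closure of {C} across the fragments never reaches {DF}.
A → B is preserved.
AEF → D is preserved.
F → BE is preserved.
AE → BF is preserved.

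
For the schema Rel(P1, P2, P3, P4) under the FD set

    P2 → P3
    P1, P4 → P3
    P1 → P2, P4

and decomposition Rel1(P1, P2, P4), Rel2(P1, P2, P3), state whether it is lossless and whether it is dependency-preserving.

Lossless test: (P1, P2)⁺ = {P1, P2, P3, P4}, which contains all of one fragment — lossless.
Dependency preservation: P1, P4 → P3 is not contained in any single fragment, but the restricted closure of its left-hand side across the fragments still reaches the right-hand side; the remaining FDs each lie inside some fragment. All dependencies are preserved.

lossless and dependency-preserving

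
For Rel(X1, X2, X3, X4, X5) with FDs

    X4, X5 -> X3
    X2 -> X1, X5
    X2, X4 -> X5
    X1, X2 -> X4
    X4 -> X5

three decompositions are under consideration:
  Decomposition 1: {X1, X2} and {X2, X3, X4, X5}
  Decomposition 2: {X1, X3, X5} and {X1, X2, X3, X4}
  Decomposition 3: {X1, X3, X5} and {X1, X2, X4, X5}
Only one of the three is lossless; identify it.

Decomposition 1

Decomposition 1: common = {X2}, closure = {X1, X2, X3, X4, X5} → lossless.
Decomposition 2: common = {X1, X3}, closure = {X1, X3} → lossy.
Decomposition 3: common = {X1, X5}, closure = {X1, X5} → lossy.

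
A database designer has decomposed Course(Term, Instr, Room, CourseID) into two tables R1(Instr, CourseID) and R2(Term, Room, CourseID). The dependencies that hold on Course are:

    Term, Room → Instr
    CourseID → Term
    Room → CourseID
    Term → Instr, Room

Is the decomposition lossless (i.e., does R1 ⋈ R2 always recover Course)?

Yes

Common attributes: R1 ∩ R2 = {CourseID}.
Closure of {CourseID}: CourseID → Term applies, adding Term; Term → Instr, Room applies, adding Instr, Room. So (CourseID)⁺ = {Term, Instr, Room, CourseID}.
This closure contains every attribute of R1, so R1 ∩ R2 → R1. The join is lossless.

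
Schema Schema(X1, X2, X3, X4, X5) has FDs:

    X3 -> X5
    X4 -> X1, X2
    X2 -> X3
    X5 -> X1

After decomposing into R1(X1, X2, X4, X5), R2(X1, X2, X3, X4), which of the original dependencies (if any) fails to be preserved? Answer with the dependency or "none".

X3 -> X5

Check X3 → X5: no single fragment contains all of {X3, X5}, and the restricted closure of {X3} across the fragments never reaches {X5}.
X4 → X1, X2 is preserved.
X2 → X3 is preserved.
X5 → X1 is preserved.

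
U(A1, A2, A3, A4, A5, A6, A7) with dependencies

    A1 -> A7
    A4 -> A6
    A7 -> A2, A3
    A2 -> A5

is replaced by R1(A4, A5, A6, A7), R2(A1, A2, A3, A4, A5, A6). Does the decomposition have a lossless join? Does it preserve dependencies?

lossy and not dependency-preserving

Lossless test: (A4, A5, A6)⁺ = {A4, A5, A6}, which is a superkey of neither fragment — lossy.
Dependency preservation: the restricted closure of {A1} across the fragments never reaches {A7}, so A1 → A7 cannot be enforced without a join — not preserved.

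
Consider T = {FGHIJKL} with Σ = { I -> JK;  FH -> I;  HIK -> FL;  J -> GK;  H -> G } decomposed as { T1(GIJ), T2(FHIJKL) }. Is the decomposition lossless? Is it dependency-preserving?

lossless but not dependency-preserving

Lossless test: (IJ)⁺ = {GIJK}, which contains all of one fragment — lossless.
Dependency preservation: the restricted closure of {H} across the fragments never reaches {G}, so H → G cannot be enforced without a join — not preserved.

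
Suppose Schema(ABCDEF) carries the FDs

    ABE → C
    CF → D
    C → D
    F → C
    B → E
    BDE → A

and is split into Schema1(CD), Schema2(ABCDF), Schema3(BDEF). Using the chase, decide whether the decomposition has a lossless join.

Yes

Chase test. Columns are ABCDEF; row i has aⱼ where attribute j ∈ Schemai, else bᵢⱼ.
Initial tableau (one row per fragment):
  row 1: b11 b12 a3 a4 b15 b16
  row 2: a1 a2 a3 a4 b25 a6
  row 3: b31 a2 b33 a4 a5 a6
Rows 2 and 3 agree on F; apply F→C and equate their C entries.
Rows 2 and 3 agree on B; apply B→E and equate their E entries.
Rows 2 and 3 agree on BDE; apply BDE→A and equate their A entries.
Row 2 is now all distinguished symbols — the join is lossless.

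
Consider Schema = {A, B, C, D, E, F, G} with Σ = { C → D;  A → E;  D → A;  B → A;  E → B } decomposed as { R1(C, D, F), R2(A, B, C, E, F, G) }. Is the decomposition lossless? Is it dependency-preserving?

lossless but not dependency-preserving

Lossless test: (C, F)⁺ = {A, B, C, D, E, F}, which contains all of one fragment — lossless.
Dependency preservation: the restricted closure of {D} across the fragments never reaches {A}, so D → A cannot be enforced without a join — not preserved.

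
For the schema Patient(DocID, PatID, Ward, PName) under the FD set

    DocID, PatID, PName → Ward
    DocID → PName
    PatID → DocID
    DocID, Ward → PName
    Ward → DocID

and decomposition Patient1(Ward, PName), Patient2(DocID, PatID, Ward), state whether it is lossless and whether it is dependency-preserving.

lossless but not dependency-preserving

Lossless test: (Ward)⁺ = {DocID, Ward, PName}, which contains all of one fragment — lossless.
Dependency preservation: the restricted closure of {DocID} across the fragments never reaches {PName}, so DocID → PName cannot be enforced without a join — not preserved.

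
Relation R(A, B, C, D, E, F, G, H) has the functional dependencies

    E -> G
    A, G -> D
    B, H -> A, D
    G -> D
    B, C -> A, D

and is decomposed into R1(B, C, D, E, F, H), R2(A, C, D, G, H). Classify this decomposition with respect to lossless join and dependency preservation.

lossy and not dependency-preserving

Lossless test: (C, D, H)⁺ = {C, D, H}, which is a superkey of neither fragment — lossy.
Dependency preservation: the restricted closure of {E} across the fragments never reaches {G}, so E → G cannot be enforced without a join — not preserved.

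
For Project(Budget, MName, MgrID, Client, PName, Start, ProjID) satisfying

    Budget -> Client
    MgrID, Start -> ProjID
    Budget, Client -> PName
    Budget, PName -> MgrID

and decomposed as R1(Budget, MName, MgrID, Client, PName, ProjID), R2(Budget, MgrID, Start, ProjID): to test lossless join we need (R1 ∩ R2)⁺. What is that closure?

R1 ∩ R2 = {Budget, MgrID, ProjID}.
Budget → Client applies, adding Client
Budget, Client → PName applies, adding PName
Closure: {Budget, MgrID, Client, PName, ProjID}.

Budget, MgrID, Client, PName, ProjID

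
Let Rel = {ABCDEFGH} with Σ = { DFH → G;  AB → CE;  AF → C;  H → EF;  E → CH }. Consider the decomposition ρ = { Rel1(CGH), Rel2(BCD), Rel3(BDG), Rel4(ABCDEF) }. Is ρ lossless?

No

Chase test. Columns are ABCDEFGH; row i has aⱼ where attribute j ∈ Reli, else bᵢⱼ.
Initial tableau (one row per fragment):
  row 1: b11 b12 a3 b14 b15 b16 a7 a8
  row 2: b21 a2 a3 a4 b25 b26 b27 b28
  row 3: b31 a2 b33 a4 b35 b36 a7 b38
  row 4: a1 a2 a3 a4 a5 a6 b47 b48
No row becomes fully distinguished — the join is lossy.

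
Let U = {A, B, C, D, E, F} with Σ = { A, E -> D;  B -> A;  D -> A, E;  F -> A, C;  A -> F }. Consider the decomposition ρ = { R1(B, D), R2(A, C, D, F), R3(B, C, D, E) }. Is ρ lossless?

Yes

Chase test. Columns are A, B, C, D, E, F; row i has aⱼ where attribute j ∈ Ri, else bᵢⱼ.
Initial tableau (one row per fragment):
  row 1: b11 a2 b13 a4 b15 b16
  row 2: a1 b22 a3 a4 b25 a6
  row 3: b31 a2 a3 a4 a5 b36
Rows 1 and 3 agree on B; apply B→A and equate their A entries.
Rows 1 and 2 agree on D; apply D→A, E and equate their A, E entries.
Rows 1 and 3 agree on D; apply D→A, E and equate their A, E entries.
Rows 1 and 2 agree on A; apply A→F and equate their F entries.
Rows 1 and 3 agree on A; apply A→F and equate their F entries.
Rows 1 and 2 agree on F; apply F→A, C and equate their A, C entries.
Row 1 is now all distinguished symbols — the join is lossless.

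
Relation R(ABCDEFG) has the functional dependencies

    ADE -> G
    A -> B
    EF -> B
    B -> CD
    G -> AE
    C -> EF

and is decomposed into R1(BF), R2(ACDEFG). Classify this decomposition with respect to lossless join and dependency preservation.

Lossless test: (F)⁺ = {F}, which is a superkey of neither fragment — lossy.
Dependency preservation: the restricted closure of {A} across the fragments never reaches {B}, so A → B cannot be enforced without a join — not preserved.

lossy and not dependency-preserving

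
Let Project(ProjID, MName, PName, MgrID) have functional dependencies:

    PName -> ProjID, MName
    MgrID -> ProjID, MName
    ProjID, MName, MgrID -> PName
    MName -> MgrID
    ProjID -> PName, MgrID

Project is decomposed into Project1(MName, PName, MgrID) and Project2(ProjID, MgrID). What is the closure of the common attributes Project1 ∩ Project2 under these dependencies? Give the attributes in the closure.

Project1 ∩ Project2 = {MgrID}.
MgrID → ProjID, MName applies, adding ProjID, MName
ProjID, MName, MgrID → PName applies, adding PName
Closure: {ProjID, MName, PName, MgrID}.

ProjID, MName, PName, MgrID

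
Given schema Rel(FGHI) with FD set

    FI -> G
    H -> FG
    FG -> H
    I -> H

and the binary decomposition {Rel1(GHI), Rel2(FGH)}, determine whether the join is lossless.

Common attributes: Rel1 ∩ Rel2 = {GH}.
Closure of {GH}: H → FG applies, adding F. So (GH)⁺ = {FGH}.
This closure contains every attribute of Rel2, so Rel1 ∩ Rel2 → Rel2. The join is lossless.

Yes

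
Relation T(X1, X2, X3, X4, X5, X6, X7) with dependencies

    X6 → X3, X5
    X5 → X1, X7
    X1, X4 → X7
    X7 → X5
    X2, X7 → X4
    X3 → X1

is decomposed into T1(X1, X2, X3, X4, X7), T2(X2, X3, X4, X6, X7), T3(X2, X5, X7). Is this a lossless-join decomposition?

Chase test. Columns are X1, X2, X3, X4, X5, X6, X7; row i has aⱼ where attribute j ∈ Ti, else bᵢⱼ.
Initial tableau (one row per fragment):
  row 1: a1 a2 a3 a4 b15 b16 a7
  row 2: b21 a2 a3 a4 b25 a6 a7
  row 3: b31 a2 b33 b34 a5 b36 a7
Rows 1 and 2 agree on X7; apply X7→X5 and equate their X5 entries.
Rows 1 and 3 agree on X7; apply X7→X5 and equate their X5 entries.
Rows 1 and 3 agree on X2, X7; apply X2, X7→X4 and equate their X4 entries.
Rows 1 and 2 agree on X3; apply X3→X1 and equate their X1 entries.
Rows 1 and 3 agree on X5; apply X5→X1, X7 and equate their X1, X7 entries.
Row 2 is now all distinguished symbols — the join is lossless.

Yes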